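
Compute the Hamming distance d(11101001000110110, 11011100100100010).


Count differing positions: . . ^ ^ . ^ . ^ ^ . . . ^ . ^ . . = 7 differences

7


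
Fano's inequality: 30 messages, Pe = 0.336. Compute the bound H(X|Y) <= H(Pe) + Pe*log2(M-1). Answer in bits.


H(Pe) = -Pe*log2(Pe) - (1-Pe)*log2(1-Pe) = -0.336*log2(0.336) - 0.664*log2(0.664) = 0.528685 + 0.392255 = 0.9209. Pe*log2(M-1) = 0.336*log2(29) = 1.632282. Bound = H(Pe) + Pe*log2(M-1) = 0.528685 + 0.392255 + 1.632282 = 2.5532

2.5532 bits


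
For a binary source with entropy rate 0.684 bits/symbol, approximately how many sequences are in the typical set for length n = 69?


log2|A_typical| = nH = 69 * 0.684 = 47.196, so |A_typical| ~ 2^47.196 = 1.612e+14

1.612e+14


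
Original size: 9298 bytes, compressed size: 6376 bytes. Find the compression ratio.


Ratio = original / compressed = 9298 / 6376 = 1.4583

1.4583


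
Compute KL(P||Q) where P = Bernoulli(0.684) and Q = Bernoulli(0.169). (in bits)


KL = p*log2(p/q) + (1-p)*log2((1-p)/(1-q)) = 0.684*log2(0.684/0.169) + 0.316*log2(0.316/0.831) = 0.9388

0.9388 bits


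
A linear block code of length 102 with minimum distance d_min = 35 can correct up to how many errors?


Correction capability = floor((d-1)/2) = floor((35-1)/2) = 17

17 errors


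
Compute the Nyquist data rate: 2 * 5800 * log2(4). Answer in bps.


Rate = 2 * B * log2(M) = 2 * 5800 * 2.0 = 23200.0

23200.0 bps


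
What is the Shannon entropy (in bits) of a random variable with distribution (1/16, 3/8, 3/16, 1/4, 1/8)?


H = -sum(p_i * log2(p_i)). Terms: -(1/16)*log2(1/16) = 0.250000; -(3/8)*log2(3/8) = 0.530639; -(3/16)*log2(3/16) = 0.452820; -(1/4)*log2(1/4) = 0.500000; -(1/8)*log2(1/8) = 0.375000. H = 0.250000 + 0.530639 + 0.452820 + 0.500000 + 0.375000 = 2.1085

2.1085 bits


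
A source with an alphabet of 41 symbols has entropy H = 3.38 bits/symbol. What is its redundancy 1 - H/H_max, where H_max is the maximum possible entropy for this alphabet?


H_max = log2(K) = log2(41) = 5.3576 bits/symbol. Redundancy = 1 - H/H_max = 1 - 3.38/5.3576 = 1 - 0.6309 = 0.3691

0.3691


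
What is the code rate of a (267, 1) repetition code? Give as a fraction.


Rate = k/n = 1/267

1/267


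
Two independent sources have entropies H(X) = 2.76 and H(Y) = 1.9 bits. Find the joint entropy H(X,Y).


For independent variables, H(X,Y) = H(X) + H(Y) = 2.76 + 1.9 = 4.66

4.66 bits


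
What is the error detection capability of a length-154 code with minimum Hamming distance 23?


Detection capability = d_min - 1 = 23 - 1 = 22

22 errors


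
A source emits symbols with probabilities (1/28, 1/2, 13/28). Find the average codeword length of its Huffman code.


Huffman construction (repeatedly merge the two least-probable nodes; each merge adds 1 bit to every symbol beneath it): 1/28 + 13/28 = 1/2; 1/2 + 1/2 = 1. Resulting codeword lengths (in the order the probabilities were given): (2, 1, 2). L_avg = sum(p_i * l_i) = 1/28*2 + 1/2*1 + 13/28*2 = 3/2 = 1.5

1.5 bits


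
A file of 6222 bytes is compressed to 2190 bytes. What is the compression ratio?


Ratio = original / compressed = 6222 / 2190 = 2.8411

2.8411


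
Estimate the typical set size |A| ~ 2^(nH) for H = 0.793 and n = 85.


log2|A_typical| = nH = 85 * 0.793 = 67.405, so |A_typical| ~ 2^67.405 = 1.954e+20

1.954e+20


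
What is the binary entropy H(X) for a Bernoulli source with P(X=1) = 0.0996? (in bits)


H = -p*log2(p) - (1-p)*log2(1-p). -0.0996*log2(0.0996) = 0.331440; -0.9004*log2(0.9004) = 0.136286. H = 0.331440 + 0.136286 = 0.4677

0.4677 bits


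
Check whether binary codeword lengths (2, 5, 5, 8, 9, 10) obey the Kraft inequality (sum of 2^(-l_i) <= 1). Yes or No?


Kraft sum = sum(2^(-l_i)) = 0.3193, need <= 1. Result: satisfied (a binary prefix-free code with these lengths exists)

Yes


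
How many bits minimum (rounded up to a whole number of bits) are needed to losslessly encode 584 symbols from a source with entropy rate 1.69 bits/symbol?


Minimum bits >= n * H = 584 * 1.69 = 986.96, rounded up to a whole number of bits = 987

987 bits


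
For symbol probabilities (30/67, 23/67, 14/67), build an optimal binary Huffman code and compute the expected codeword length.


Huffman construction (repeatedly merge the two least-probable nodes; each merge adds 1 bit to every symbol beneath it): 14/67 + 23/67 = 37/67; 30/67 + 37/67 = 1. Resulting codeword lengths (in the order the probabilities were given): (1, 2, 2). L_avg = sum(p_i * l_i) = 30/67*1 + 23/67*2 + 14/67*2 = 104/67 = 1.5522

1.5522 bits


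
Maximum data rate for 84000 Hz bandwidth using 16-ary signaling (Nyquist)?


Rate = 2 * B * log2(M) = 2 * 84000 * 4.0 = 672000.0

672000.0 bps


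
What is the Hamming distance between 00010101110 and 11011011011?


Count differing positions: ^ ^ . . ^ ^ ^ . ^ . ^ = 7 differences

7


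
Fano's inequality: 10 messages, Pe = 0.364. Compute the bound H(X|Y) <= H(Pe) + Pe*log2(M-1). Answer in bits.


H(Pe) = -Pe*log2(Pe) - (1-Pe)*log2(1-Pe) = -0.364*log2(0.364) - 0.636*log2(0.636) = 0.530708 + 0.415245 = 0.946. Pe*log2(M-1) = 0.364*log2(9) = 1.153853. Bound = H(Pe) + Pe*log2(M-1) = 0.530708 + 0.415245 + 1.153853 = 2.0998

2.0998 bits


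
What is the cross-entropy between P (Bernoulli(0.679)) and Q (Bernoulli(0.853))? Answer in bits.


H(P,Q) = -p*log2(q) - (1-p)*log2(1-q). -0.679*log2(0.853) = 0.155751; -0.321*log2(0.147) = 0.887922. H(P,Q) = 0.155751 + 0.887922 = 1.0437

1.0437 bits


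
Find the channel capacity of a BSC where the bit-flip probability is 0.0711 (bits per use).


H(p) = -p*log2(p) - (1-p)*log2(1-p) = -0.0711*log2(0.0711) - 0.9289*log2(0.9289) = 0.271176 + 0.098839 = 0.37. C = 1 - H(p) = 1 - 0.37 = 0.63

0.63 bits


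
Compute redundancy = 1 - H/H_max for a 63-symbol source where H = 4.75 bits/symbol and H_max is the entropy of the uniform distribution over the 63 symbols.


H_max = log2(K) = log2(63) = 5.9773 bits/symbol. Redundancy = 1 - H/H_max = 1 - 4.75/5.9773 = 1 - 0.7947 = 0.2053

0.2053


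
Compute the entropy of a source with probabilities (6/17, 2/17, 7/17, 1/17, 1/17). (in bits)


H = -sum(p_i * log2(p_i)). Terms: -(6/17)*log2(6/17) = 0.530294; -(2/17)*log2(2/17) = 0.363231; -(7/17)*log2(7/17) = 0.527103; -(1/17)*log2(1/17) = 0.240439; -(1/17)*log2(1/17) = 0.240439. H = 0.530294 + 0.363231 + 0.527103 + 0.240439 + 0.240439 = 1.9015

1.9015 bits


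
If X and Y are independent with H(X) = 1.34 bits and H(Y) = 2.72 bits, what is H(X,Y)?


For independent variables, H(X,Y) = H(X) + H(Y) = 1.34 + 2.72 = 4.06

4.06 bits


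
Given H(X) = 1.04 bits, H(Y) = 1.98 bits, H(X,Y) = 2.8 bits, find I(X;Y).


I(X;Y) = H(X) + H(Y) - H(X,Y) = 1.04 + 1.98 - 2.8 = 0.22

0.22 bits


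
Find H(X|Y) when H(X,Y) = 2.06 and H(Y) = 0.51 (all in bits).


H(X|Y) = H(X,Y) - H(Y) = 2.06 - 0.51 = 1.55

1.55 bits


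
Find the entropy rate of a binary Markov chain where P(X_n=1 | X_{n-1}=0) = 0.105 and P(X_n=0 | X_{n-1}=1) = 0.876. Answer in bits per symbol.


Stationary distribution: pi_0 = p10/(p01+p10) = 0.893, pi_1 = 0.107. Entropy rate H' = pi_0*H(p01) + pi_1*H(p10) = 0.893*0.4846 + 0.107*0.5408 = 0.4907

0.4907 bits/symbol


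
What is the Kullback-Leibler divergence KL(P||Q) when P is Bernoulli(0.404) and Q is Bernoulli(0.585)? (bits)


KL = p*log2(p/q) + (1-p)*log2((1-p)/(1-q)) = 0.404*log2(0.404/0.585) + 0.596*log2(0.596/0.415) = 0.0955

0.0955 bits


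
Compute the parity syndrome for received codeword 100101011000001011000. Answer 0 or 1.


Syndrome = XOR of all bits = 1 XOR 0 XOR 0 XOR 1 XOR 0 XOR 1 XOR 0 XOR 1 XOR 1 XOR 0 XOR 0 XOR 0 XOR 0 XOR 0 XOR 1 XOR 0 XOR 1 XOR 1 XOR 0 XOR 0 XOR 0 = 0

0


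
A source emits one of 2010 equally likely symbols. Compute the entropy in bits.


H = log2(n) = log2(2010) = 10.973

10.973 bits


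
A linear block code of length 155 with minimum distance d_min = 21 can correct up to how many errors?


Correction capability = floor((d-1)/2) = floor((21-1)/2) = 10

10 errors


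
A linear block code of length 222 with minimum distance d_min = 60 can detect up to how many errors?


Detection capability = d_min - 1 = 60 - 1 = 59

59 errors


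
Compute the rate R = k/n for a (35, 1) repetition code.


Rate = k/n = 1/35

1/35


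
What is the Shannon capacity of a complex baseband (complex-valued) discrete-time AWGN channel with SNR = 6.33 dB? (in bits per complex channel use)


SNR_linear = 10^(6.33/10) = 4.2954; C = log2(1 + SNR_linear) = log2(1 + 4.2954) = 2.4047

2.4047 bits/channel use


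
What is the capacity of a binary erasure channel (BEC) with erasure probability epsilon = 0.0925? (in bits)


C = 1 - epsilon = 1 - 0.0925 = 0.9075

0.9075 bits


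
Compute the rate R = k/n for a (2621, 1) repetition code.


Rate = k/n = 1/2621

1/2621


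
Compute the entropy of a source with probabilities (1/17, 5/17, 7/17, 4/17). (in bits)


H = -sum(p_i * log2(p_i)). Terms: -(1/17)*log2(1/17) = 0.240439; -(5/17)*log2(5/17) = 0.519275; -(7/17)*log2(7/17) = 0.527103; -(4/17)*log2(4/17) = 0.491168. H = 0.240439 + 0.519275 + 0.527103 + 0.491168 = 1.778

1.778 bits


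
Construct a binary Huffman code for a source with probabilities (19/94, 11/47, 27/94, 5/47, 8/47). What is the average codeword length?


Huffman construction (repeatedly merge the two least-probable nodes; each merge adds 1 bit to every symbol beneath it): 5/47 + 8/47 = 13/47; 19/94 + 11/47 = 41/94; 13/47 + 27/94 = 53/94; 41/94 + 53/94 = 1. Resulting codeword lengths (in the order the probabilities were given): (2, 2, 2, 3, 3). L_avg = sum(p_i * l_i) = 19/94*2 + 11/47*2 + 27/94*2 + 5/47*3 + 8/47*3 = 107/47 = 2.2766

2.2766 bits


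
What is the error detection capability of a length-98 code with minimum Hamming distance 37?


Detection capability = d_min - 1 = 37 - 1 = 36

36 errors


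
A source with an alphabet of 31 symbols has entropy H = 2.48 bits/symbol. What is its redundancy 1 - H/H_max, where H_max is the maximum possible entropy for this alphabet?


H_max = log2(K) = log2(31) = 4.9542 bits/symbol. Redundancy = 1 - H/H_max = 1 - 2.48/4.9542 = 1 - 0.5006 = 0.4994

0.4994


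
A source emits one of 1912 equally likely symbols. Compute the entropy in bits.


H = log2(n) = log2(1912) = 10.9009

10.9009 bits


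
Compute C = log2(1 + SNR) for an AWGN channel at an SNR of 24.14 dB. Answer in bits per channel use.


SNR_linear = 10^(24.14/10) = 259.4179; C = log2(1 + SNR_linear) = log2(1 + 259.4179) = 8.0247

8.0247 bits/channel use


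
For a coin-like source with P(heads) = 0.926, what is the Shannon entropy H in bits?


H = -p*log2(p) - (1-p)*log2(1-p). -0.926*log2(0.926) = 0.102708; -0.074*log2(0.074) = 0.277968. H = 0.102708 + 0.277968 = 0.3807

0.3807 bits


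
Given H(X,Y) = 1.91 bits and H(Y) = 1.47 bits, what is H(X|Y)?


H(X|Y) = H(X,Y) - H(Y) = 1.91 - 1.47 = 0.44

0.44 bits


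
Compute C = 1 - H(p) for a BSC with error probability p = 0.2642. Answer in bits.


H(p) = -p*log2(p) - (1-p)*log2(1-p) = -0.2642*log2(0.2642) - 0.7358*log2(0.7358) = 0.507343 + 0.325676 = 0.833. C = 1 - H(p) = 1 - 0.833 = 0.167

0.167 bits


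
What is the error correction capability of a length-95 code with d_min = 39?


Correction capability = floor((d-1)/2) = floor((39-1)/2) = 19

19 errors


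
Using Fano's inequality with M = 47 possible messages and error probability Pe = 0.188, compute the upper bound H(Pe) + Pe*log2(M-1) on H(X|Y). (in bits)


H(Pe) = -Pe*log2(Pe) - (1-Pe)*log2(1-Pe) = -0.188*log2(0.188) - 0.812*log2(0.812) = 0.453305 + 0.243964 = 0.6973. Pe*log2(M-1) = 0.188*log2(46) = 1.038430. Bound = H(Pe) + Pe*log2(M-1) = 0.453305 + 0.243964 + 1.038430 = 1.7357

1.7357 bits


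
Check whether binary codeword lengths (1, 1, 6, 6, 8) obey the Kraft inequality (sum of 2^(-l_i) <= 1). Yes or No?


Kraft sum = sum(2^(-l_i)) = 1.0352, need <= 1. Result: violated (a binary prefix-free code with these lengths cannot exist)

No


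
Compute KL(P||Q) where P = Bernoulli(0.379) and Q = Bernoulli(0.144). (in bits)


KL = p*log2(p/q) + (1-p)*log2((1-p)/(1-q)) = 0.379*log2(0.379/0.144) + 0.621*log2(0.621/0.856) = 0.2416

0.2416 bits


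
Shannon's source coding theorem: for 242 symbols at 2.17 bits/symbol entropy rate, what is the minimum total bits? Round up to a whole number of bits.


Minimum bits >= n * H = 242 * 2.17 = 525.14, rounded up to a whole number of bits = 526

526 bits


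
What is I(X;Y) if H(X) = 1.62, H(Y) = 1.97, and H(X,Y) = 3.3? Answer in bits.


I(X;Y) = H(X) + H(Y) - H(X,Y) = 1.62 + 1.97 - 3.3 = 0.29

0.29 bits


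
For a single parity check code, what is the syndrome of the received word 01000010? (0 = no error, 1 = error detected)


Syndrome = XOR of all bits = 0 XOR 1 XOR 0 XOR 0 XOR 0 XOR 0 XOR 1 XOR 0 = 0

0


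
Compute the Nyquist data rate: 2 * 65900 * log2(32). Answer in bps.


Rate = 2 * B * log2(M) = 2 * 65900 * 5.0 = 659000.0

659000.0 bps


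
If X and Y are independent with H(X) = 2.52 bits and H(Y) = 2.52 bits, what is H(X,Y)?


For independent variables, H(X,Y) = H(X) + H(Y) = 2.52 + 2.52 = 5.04

5.04 bits


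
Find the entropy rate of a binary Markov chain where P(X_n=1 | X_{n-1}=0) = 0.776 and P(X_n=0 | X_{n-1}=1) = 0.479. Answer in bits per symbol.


Stationary distribution: pi_0 = p10/(p01+p10) = 0.3817, pi_1 = 0.6183. Entropy rate H' = pi_0*H(p01) + pi_1*H(p10) = 0.3817*0.7674 + 0.6183*0.9987 = 0.9104

0.9104 bits/symbol


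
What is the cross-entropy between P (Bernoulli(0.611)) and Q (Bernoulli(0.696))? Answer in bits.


H(P,Q) = -p*log2(q) - (1-p)*log2(1-q). -0.611*log2(0.696) = 0.319456; -0.389*log2(0.304) = 0.668246. H(P,Q) = 0.319456 + 0.668246 = 0.9877

0.9877 bits


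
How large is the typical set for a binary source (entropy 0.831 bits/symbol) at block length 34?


log2|A_typical| = nH = 34 * 0.831 = 28.254, so |A_typical| ~ 2^28.254 = 3.201e+08

3.201e+08


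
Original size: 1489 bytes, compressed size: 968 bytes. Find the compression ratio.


Ratio = original / compressed = 1489 / 968 = 1.5382

1.5382


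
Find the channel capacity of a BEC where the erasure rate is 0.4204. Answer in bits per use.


C = 1 - epsilon = 1 - 0.4204 = 0.5796

0.5796 bits


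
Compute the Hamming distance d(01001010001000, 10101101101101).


Count differing positions: ^ ^ ^ . . ^ ^ ^ ^ . . ^ . ^ = 9 differences

9


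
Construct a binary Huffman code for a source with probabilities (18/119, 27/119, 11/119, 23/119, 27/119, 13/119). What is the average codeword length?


Huffman construction (repeatedly merge the two least-probable nodes; each merge adds 1 bit to every symbol beneath it): 11/119 + 13/119 = 24/119; 18/119 + 23/119 = 41/119; 24/119 + 27/119 = 3/7; 27/119 + 41/119 = 4/7; 3/7 + 4/7 = 1. Resulting codeword lengths (in the order the probabilities were given): (3, 2, 3, 3, 2, 3). L_avg = sum(p_i * l_i) = 18/119*3 + 27/119*2 + 11/119*3 + 23/119*3 + 27/119*2 + 13/119*3 = 303/119 = 2.5462

2.5462 bits


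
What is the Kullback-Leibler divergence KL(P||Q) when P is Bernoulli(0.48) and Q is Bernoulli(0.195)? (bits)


KL = p*log2(p/q) + (1-p)*log2((1-p)/(1-q)) = 0.48*log2(0.48/0.195) + 0.52*log2(0.52/0.805) = 0.2959

0.2959 bits


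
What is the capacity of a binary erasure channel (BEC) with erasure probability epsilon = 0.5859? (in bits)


C = 1 - epsilon = 1 - 0.5859 = 0.4141

0.4141 bits


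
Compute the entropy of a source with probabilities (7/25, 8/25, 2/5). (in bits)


H = -sum(p_i * log2(p_i)). Terms: -(7/25)*log2(7/25) = 0.514220; -(8/25)*log2(8/25) = 0.526034; -(2/5)*log2(2/5) = 0.528771. H = 0.514220 + 0.526034 + 0.528771 = 1.569

1.569 bits


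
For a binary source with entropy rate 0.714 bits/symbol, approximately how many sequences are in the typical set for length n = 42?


log2|A_typical| = nH = 42 * 0.714 = 29.988, so |A_typical| ~ 2^29.988 = 1.065e+09

1.065e+09


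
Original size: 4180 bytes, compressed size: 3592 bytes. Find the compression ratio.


Ratio = original / compressed = 4180 / 3592 = 1.1637

1.1637


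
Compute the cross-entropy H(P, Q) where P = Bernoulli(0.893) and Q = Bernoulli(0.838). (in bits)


H(P,Q) = -p*log2(q) - (1-p)*log2(1-q). -0.893*log2(0.838) = 0.227695; -0.107*log2(0.162) = 0.280975. H(P,Q) = 0.227695 + 0.280975 = 0.5087

0.5087 bits


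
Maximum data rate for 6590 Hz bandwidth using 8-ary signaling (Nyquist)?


Rate = 2 * B * log2(M) = 2 * 6590 * 3.0 = 39540.0

39540.0 bps


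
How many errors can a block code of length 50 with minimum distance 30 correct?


Correction capability = floor((d-1)/2) = floor((30-1)/2) = 14

14 errors


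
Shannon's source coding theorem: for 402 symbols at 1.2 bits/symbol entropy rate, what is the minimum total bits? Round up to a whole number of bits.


Minimum bits >= n * H = 402 * 1.2 = 482.4, rounded up to a whole number of bits = 483

483 bits


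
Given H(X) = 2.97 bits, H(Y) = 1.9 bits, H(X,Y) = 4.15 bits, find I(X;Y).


I(X;Y) = H(X) + H(Y) - H(X,Y) = 2.97 + 1.9 - 4.15 = 0.72

0.72 bits


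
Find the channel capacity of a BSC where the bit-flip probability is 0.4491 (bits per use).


H(p) = -p*log2(p) - (1-p)*log2(1-p) = -0.4491*log2(0.4491) - 0.5509*log2(0.5509) = 0.518662 + 0.473850 = 0.9925. C = 1 - H(p) = 1 - 0.9925 = 0.0075

0.0075 bits


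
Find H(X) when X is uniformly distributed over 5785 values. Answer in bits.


H = log2(n) = log2(5785) = 12.4981

12.4981 bits


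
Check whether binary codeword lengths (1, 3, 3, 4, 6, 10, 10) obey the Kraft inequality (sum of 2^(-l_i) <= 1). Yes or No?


Kraft sum = sum(2^(-l_i)) = 0.8301, need <= 1. Result: satisfied (a binary prefix-free code with these lengths exists)

Yes


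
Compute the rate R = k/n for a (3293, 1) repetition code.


Rate = k/n = 1/3293

1/3293


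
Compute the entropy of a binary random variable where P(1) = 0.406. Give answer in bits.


H = -p*log2(p) - (1-p)*log2(1-p). -0.406*log2(0.406) = 0.527982; -0.594*log2(0.594) = 0.446370. H = 0.527982 + 0.446370 = 0.9744

0.9744 bits


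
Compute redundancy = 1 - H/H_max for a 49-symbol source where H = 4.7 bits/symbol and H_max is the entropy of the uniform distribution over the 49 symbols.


H_max = log2(K) = log2(49) = 5.6147 bits/symbol. Redundancy = 1 - H/H_max = 1 - 4.7/5.6147 = 1 - 0.8371 = 0.1629

0.1629


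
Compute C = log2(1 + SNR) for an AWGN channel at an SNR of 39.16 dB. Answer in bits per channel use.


SNR_linear = 10^(39.16/10) = 8241.3812; C = log2(1 + SNR_linear) = log2(1 + 8241.3812) = 13.0088

13.0088 bits/channel use


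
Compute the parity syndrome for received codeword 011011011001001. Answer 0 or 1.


Syndrome = XOR of all bits = 0 XOR 1 XOR 1 XOR 0 XOR 1 XOR 1 XOR 0 XOR 1 XOR 1 XOR 0 XOR 0 XOR 1 XOR 0 XOR 0 XOR 1 = 0

0


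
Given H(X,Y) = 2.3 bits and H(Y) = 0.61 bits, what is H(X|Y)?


H(X|Y) = H(X,Y) - H(Y) = 2.3 - 0.61 = 1.69

1.69 bits


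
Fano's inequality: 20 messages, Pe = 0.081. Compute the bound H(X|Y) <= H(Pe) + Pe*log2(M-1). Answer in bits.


H(Pe) = -Pe*log2(Pe) - (1-Pe)*log2(1-Pe) = -0.081*log2(0.081) - 0.919*log2(0.919) = 0.293701 + 0.111992 = 0.4057. Pe*log2(M-1) = 0.081*log2(19) = 0.344082. Bound = H(Pe) + Pe*log2(M-1) = 0.293701 + 0.111992 + 0.344082 = 0.7498

0.7498 bits


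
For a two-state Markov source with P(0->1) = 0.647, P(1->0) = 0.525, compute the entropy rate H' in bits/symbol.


Stationary distribution: pi_0 = p10/(p01+p10) = 0.448, pi_1 = 0.552. Entropy rate H' = pi_0*H(p01) + pi_1*H(p10) = 0.448*0.9367 + 0.552*0.9982 = 0.9707

0.9707 bits/symbol


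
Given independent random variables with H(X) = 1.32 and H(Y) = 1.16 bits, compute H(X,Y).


For independent variables, H(X,Y) = H(X) + H(Y) = 1.32 + 1.16 = 2.48

2.48 bits


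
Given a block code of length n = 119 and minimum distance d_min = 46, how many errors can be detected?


Detection capability = d_min - 1 = 46 - 1 = 45

45 errors


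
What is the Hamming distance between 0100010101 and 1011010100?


Count differing positions: ^ ^ ^ ^ . . . . . ^ = 5 differences

5


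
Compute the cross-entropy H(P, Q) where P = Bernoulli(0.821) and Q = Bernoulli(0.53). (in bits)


H(P,Q) = -p*log2(q) - (1-p)*log2(1-q). -0.821*log2(0.53) = 0.751983; -0.179*log2(0.47) = 0.194979. H(P,Q) = 0.751983 + 0.194979 = 0.947

0.947 bits


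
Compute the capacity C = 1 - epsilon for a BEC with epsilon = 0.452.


C = 1 - epsilon = 1 - 0.452 = 0.548

0.548 bits


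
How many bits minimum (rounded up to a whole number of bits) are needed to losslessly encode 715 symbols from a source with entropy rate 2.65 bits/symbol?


Minimum bits >= n * H = 715 * 2.65 = 1894.75, rounded up to a whole number of bits = 1895

1895 bits


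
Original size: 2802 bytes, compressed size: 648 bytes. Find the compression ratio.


Ratio = original / compressed = 2802 / 648 = 4.3241

4.3241


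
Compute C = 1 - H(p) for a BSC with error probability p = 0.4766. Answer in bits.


H(p) = -p*log2(p) - (1-p)*log2(1-p) = -0.4766*log2(0.4766) - 0.5234*log2(0.5234) = 0.509556 + 0.488863 = 0.9984. C = 1 - H(p) = 1 - 0.9984 = 0.0016

0.0016 bits


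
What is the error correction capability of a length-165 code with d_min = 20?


Correction capability = floor((d-1)/2) = floor((20-1)/2) = 9

9 errors


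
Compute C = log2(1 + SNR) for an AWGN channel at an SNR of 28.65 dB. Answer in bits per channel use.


SNR_linear = 10^(28.65/10) = 732.8245; C = log2(1 + SNR_linear) = log2(1 + 732.8245) = 9.5193

9.5193 bits/channel use


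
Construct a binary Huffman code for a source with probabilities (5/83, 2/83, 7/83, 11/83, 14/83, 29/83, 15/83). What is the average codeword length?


Huffman construction (repeatedly merge the two least-probable nodes; each merge adds 1 bit to every symbol beneath it): 2/83 + 5/83 = 7/83; 7/83 + 7/83 = 14/83; 11/83 + 14/83 = 25/83; 14/83 + 15/83 = 29/83; 25/83 + 29/83 = 54/83; 29/83 + 54/83 = 1. Resulting codeword lengths (in the order the probabilities were given): (4, 4, 3, 3, 3, 2, 2). L_avg = sum(p_i * l_i) = 5/83*4 + 2/83*4 + 7/83*3 + 11/83*3 + 14/83*3 + 29/83*2 + 15/83*2 = 212/83 = 2.5542

2.5542 bits


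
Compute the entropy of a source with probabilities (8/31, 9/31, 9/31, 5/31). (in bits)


H = -sum(p_i * log2(p_i)). Terms: -(8/31)*log2(8/31) = 0.504309; -(9/31)*log2(9/31) = 0.518014; -(9/31)*log2(9/31) = 0.518014; -(5/31)*log2(5/31) = 0.424559. H = 0.504309 + 0.518014 + 0.518014 + 0.424559 = 1.9649

1.9649 bits


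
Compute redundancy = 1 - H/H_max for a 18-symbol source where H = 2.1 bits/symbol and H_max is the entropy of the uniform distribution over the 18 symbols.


H_max = log2(K) = log2(18) = 4.1699 bits/symbol. Redundancy = 1 - H/H_max = 1 - 2.1/4.1699 = 1 - 0.5036 = 0.4964

0.4964


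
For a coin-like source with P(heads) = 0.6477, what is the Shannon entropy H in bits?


H = -p*log2(p) - (1-p)*log2(1-p). -0.6477*log2(0.6477) = 0.405850; -0.3523*log2(0.3523) = 0.530255. H = 0.405850 + 0.530255 = 0.9361

0.9361 bits


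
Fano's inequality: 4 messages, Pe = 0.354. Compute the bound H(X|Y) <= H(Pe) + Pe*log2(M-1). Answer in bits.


H(Pe) = -Pe*log2(Pe) - (1-Pe)*log2(1-Pe) = -0.354*log2(0.354) - 0.646*log2(0.646) = 0.530355 + 0.407234 = 0.9376. Pe*log2(M-1) = 0.354*log2(3) = 0.561077. Bound = H(Pe) + Pe*log2(M-1) = 0.530355 + 0.407234 + 0.561077 = 1.4987

1.4987 bits


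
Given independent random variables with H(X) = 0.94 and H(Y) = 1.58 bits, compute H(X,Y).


For independent variables, H(X,Y) = H(X) + H(Y) = 0.94 + 1.58 = 2.52

2.52 bits


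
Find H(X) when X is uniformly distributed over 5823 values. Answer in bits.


H = log2(n) = log2(5823) = 12.5075

12.5075 bits


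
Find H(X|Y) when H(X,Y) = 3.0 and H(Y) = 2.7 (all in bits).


H(X|Y) = H(X,Y) - H(Y) = 3.0 - 2.7 = 0.3

0.3 bits


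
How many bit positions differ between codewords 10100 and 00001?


Count differing positions: ^ . ^ . ^ = 3 differences

3


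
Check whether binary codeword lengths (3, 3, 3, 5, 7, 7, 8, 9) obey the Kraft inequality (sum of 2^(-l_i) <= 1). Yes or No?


Kraft sum = sum(2^(-l_i)) = 0.4277, need <= 1. Result: satisfied (a binary prefix-free code with these lengths exists)

Yes


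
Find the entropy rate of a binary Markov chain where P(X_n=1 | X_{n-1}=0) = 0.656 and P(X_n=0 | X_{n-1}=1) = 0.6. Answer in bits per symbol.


Stationary distribution: pi_0 = p10/(p01+p10) = 0.4777, pi_1 = 0.5223. Entropy rate H' = pi_0*H(p01) + pi_1*H(p10) = 0.4777*0.9286 + 0.5223*0.971 = 0.9507

0.9507 bits/symbol


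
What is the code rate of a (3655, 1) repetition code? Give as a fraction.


Rate = k/n = 1/3655

1/3655


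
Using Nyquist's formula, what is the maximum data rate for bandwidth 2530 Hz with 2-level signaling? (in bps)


Rate = 2 * B * log2(M) = 2 * 2530 * 1.0 = 5060.0

5060.0 bps


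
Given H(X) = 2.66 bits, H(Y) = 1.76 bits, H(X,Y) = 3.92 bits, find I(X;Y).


I(X;Y) = H(X) + H(Y) - H(X,Y) = 2.66 + 1.76 - 3.92 = 0.5

0.5 bits


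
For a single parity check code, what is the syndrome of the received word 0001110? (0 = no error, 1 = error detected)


Syndrome = XOR of all bits = 0 XOR 0 XOR 0 XOR 1 XOR 1 XOR 1 XOR 0 = 1

1


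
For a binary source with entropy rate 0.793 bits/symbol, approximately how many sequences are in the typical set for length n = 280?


log2|A_typical| = nH = 280 * 0.793 = 222.04, so |A_typical| ~ 2^222.04 = 6.929e+66

6.929e+66


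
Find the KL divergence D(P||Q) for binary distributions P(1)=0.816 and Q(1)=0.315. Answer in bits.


KL = p*log2(p/q) + (1-p)*log2((1-p)/(1-q)) = 0.816*log2(0.816/0.315) + 0.184*log2(0.184/0.685) = 0.7716

0.7716 bits


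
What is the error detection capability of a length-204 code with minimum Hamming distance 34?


Detection capability = d_min - 1 = 34 - 1 = 33

33 errors


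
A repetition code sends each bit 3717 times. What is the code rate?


Rate = k/n = 1/3717

1/3717


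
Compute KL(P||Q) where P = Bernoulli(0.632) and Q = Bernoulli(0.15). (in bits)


KL = p*log2(p/q) + (1-p)*log2((1-p)/(1-q)) = 0.632*log2(0.632/0.15) + 0.368*log2(0.368/0.85) = 0.8669

0.8669 bits


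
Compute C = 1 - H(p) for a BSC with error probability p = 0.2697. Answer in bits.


H(p) = -p*log2(p) - (1-p)*log2(1-p) = -0.2697*log2(0.2697) - 0.7303*log2(0.7303) = 0.509887 + 0.331146 = 0.841. C = 1 - H(p) = 1 - 0.841 = 0.159

0.159 bits


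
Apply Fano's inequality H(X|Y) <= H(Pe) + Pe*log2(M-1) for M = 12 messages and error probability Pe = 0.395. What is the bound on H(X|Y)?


H(Pe) = -Pe*log2(Pe) - (1-Pe)*log2(1-Pe) = -0.395*log2(0.395) - 0.605*log2(0.605) = 0.529330 + 0.438621 = 0.968. Pe*log2(M-1) = 0.395*log2(11) = 1.366475. Bound = H(Pe) + Pe*log2(M-1) = 0.529330 + 0.438621 + 1.366475 = 2.3344

2.3344 bits


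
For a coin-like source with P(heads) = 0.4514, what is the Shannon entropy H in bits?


H = -p*log2(p) - (1-p)*log2(1-p). -0.4514*log2(0.4514) = 0.517991; -0.5486*log2(0.5486) = 0.475183. H = 0.517991 + 0.475183 = 0.9932

0.9932 bits


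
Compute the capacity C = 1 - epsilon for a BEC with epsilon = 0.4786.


C = 1 - epsilon = 1 - 0.4786 = 0.5214

0.5214 bits


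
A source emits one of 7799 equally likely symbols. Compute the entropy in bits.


H = log2(n) = log2(7799) = 12.9291

12.9291 bits


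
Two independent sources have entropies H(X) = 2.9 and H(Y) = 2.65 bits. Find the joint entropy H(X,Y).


For independent variables, H(X,Y) = H(X) + H(Y) = 2.9 + 2.65 = 5.55

5.55 bits


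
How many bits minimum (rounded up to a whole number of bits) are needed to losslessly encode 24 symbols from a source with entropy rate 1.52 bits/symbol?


Minimum bits >= n * H = 24 * 1.52 = 36.48, rounded up to a whole number of bits = 37

37 bits


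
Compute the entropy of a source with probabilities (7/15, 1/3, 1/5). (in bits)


H = -sum(p_i * log2(p_i)). Terms: -(7/15)*log2(7/15) = 0.513117; -(1/3)*log2(1/3) = 0.528321; -(1/5)*log2(1/5) = 0.464386. H = 0.513117 + 0.528321 + 0.464386 = 1.5058

1.5058 bits


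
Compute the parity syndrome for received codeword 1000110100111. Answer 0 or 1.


Syndrome = XOR of all bits = 1 XOR 0 XOR 0 XOR 0 XOR 1 XOR 1 XOR 0 XOR 1 XOR 0 XOR 0 XOR 1 XOR 1 XOR 1 = 1

1


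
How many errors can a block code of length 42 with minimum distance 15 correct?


Correction capability = floor((d-1)/2) = floor((15-1)/2) = 7

7 errors


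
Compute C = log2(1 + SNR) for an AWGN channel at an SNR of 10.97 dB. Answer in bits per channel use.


SNR_linear = 10^(10.97/10) = 12.5026; C = log2(1 + SNR_linear) = log2(1 + 12.5026) = 3.7552

3.7552 bits/channel use


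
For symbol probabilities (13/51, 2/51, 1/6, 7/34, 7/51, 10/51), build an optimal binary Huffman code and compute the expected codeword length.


Huffman construction (repeatedly merge the two least-probable nodes; each merge adds 1 bit to every symbol beneath it): 2/51 + 7/51 = 3/17; 1/6 + 3/17 = 35/102; 10/51 + 7/34 = 41/102; 13/51 + 35/102 = 61/102; 41/102 + 61/102 = 1. Resulting codeword lengths (in the order the probabilities were given): (2, 4, 3, 2, 4, 2). L_avg = sum(p_i * l_i) = 13/51*2 + 2/51*4 + 1/6*3 + 7/34*2 + 7/51*4 + 10/51*2 = 257/102 = 2.5196

2.5196 bits


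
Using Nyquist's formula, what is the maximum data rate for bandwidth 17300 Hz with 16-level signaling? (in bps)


Rate = 2 * B * log2(M) = 2 * 17300 * 4.0 = 138400.0

138400.0 bps


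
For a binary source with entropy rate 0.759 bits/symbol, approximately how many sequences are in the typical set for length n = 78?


log2|A_typical| = nH = 78 * 0.759 = 59.202, so |A_typical| ~ 2^59.202 = 6.631e+17

6.631e+17


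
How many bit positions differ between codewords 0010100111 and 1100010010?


Count differing positions: ^ ^ ^ . ^ ^ . ^ . ^ = 7 differences

7


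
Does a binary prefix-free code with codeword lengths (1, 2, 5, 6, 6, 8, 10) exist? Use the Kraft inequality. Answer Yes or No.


Kraft sum = sum(2^(-l_i)) = 0.8174, need <= 1. Result: satisfied (a binary prefix-free code with these lengths exists)

Yes


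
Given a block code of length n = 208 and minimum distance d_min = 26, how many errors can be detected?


Detection capability = d_min - 1 = 26 - 1 = 25

25 errors


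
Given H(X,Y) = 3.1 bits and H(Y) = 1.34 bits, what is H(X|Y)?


H(X|Y) = H(X,Y) - H(Y) = 3.1 - 1.34 = 1.76

1.76 bits


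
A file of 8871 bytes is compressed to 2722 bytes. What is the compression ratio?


Ratio = original / compressed = 8871 / 2722 = 3.259

3.259


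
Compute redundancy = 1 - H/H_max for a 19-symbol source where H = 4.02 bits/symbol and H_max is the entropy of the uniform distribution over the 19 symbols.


H_max = log2(K) = log2(19) = 4.2479 bits/symbol. Redundancy = 1 - H/H_max = 1 - 4.02/4.2479 = 1 - 0.9463 = 0.0537

0.0537


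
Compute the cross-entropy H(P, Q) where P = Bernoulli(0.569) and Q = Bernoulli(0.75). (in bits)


H(P,Q) = -p*log2(q) - (1-p)*log2(1-q). -0.569*log2(0.75) = 0.236156; -0.431*log2(0.25) = 0.862000. H(P,Q) = 0.236156 + 0.862000 = 1.0982

1.0982 bits


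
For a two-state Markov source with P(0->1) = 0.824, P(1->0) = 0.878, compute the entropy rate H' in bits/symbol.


Stationary distribution: pi_0 = p10/(p01+p10) = 0.5159, pi_1 = 0.4841. Entropy rate H' = pi_0*H(p01) + pi_1*H(p10) = 0.5159*0.6712 + 0.4841*0.5351 = 0.6053

0.6053 bits/symbol


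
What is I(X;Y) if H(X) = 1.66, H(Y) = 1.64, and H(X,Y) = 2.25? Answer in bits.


I(X;Y) = H(X) + H(Y) - H(X,Y) = 1.66 + 1.64 - 2.25 = 1.05

1.05 bits


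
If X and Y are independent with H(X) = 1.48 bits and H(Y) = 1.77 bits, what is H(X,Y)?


For independent variables, H(X,Y) = H(X) + H(Y) = 1.48 + 1.77 = 3.25

3.25 bits


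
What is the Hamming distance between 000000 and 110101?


Count differing positions: ^ ^ . ^ . ^ = 4 differences

4


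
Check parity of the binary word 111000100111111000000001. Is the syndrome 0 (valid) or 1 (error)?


Syndrome = XOR of all bits = 1 XOR 1 XOR 1 XOR 0 XOR 0 XOR 0 XOR 1 XOR 0 XOR 0 XOR 1 XOR 1 XOR 1 XOR 1 XOR 1 XOR 1 XOR 0 XOR 0 XOR 0 XOR 0 XOR 0 XOR 0 XOR 0 XOR 0 XOR 1 = 1

1


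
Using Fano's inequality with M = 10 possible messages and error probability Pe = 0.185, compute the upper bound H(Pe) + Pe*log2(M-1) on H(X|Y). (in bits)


H(Pe) = -Pe*log2(Pe) - (1-Pe)*log2(1-Pe) = -0.185*log2(0.185) - 0.815*log2(0.815) = 0.450365 + 0.240529 = 0.6909. Pe*log2(M-1) = 0.185*log2(9) = 0.586436. Bound = H(Pe) + Pe*log2(M-1) = 0.450365 + 0.240529 + 0.586436 = 1.2773

1.2773 bits


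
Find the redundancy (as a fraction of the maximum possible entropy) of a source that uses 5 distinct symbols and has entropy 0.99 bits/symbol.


H_max = log2(K) = log2(5) = 2.3219 bits/symbol. Redundancy = 1 - H/H_max = 1 - 0.99/2.3219 = 1 - 0.4264 = 0.5736

0.5736


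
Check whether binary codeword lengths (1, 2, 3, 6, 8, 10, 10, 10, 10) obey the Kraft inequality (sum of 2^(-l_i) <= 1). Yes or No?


Kraft sum = sum(2^(-l_i)) = 0.8984, need <= 1. Result: satisfied (a binary prefix-free code with these lengths exists)

Yes


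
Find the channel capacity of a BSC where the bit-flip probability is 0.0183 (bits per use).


H(p) = -p*log2(p) - (1-p)*log2(1-p) = -0.0183*log2(0.0183) - 0.9817*log2(0.9817) = 0.105628 + 0.026158 = 0.1318. C = 1 - H(p) = 1 - 0.1318 = 0.8682

0.8682 bits


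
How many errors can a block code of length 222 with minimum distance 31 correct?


Correction capability = floor((d-1)/2) = floor((31-1)/2) = 15

15 errors


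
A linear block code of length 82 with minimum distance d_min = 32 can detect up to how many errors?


Detection capability = d_min - 1 = 32 - 1 = 31

31 errors


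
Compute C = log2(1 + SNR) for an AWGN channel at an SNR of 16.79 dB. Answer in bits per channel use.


SNR_linear = 10^(16.79/10) = 47.7529; C = log2(1 + SNR_linear) = log2(1 + 47.7529) = 5.6074

5.6074 bits/channel use


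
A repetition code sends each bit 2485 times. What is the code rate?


Rate = k/n = 1/2485

1/2485


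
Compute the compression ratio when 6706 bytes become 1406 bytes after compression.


Ratio = original / compressed = 6706 / 1406 = 4.7696

4.7696


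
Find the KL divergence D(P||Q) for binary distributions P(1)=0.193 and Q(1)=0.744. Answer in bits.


KL = p*log2(p/q) + (1-p)*log2((1-p)/(1-q)) = 0.193*log2(0.193/0.744) + 0.807*log2(0.807/0.256) = 0.961

0.961 bits


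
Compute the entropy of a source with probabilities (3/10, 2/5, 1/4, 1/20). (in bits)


H = -sum(p_i * log2(p_i)). Terms: -(3/10)*log2(3/10) = 0.521090; -(2/5)*log2(2/5) = 0.528771; -(1/4)*log2(1/4) = 0.500000; -(1/20)*log2(1/20) = 0.216096. H = 0.521090 + 0.528771 + 0.500000 + 0.216096 = 1.766

1.766 bits


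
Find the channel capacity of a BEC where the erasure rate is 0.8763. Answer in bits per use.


C = 1 - epsilon = 1 - 0.8763 = 0.1237

0.1237 bits


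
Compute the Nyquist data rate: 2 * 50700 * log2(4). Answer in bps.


Rate = 2 * B * log2(M) = 2 * 50700 * 2.0 = 202800.0

202800.0 bps


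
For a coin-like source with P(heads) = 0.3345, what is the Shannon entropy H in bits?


H = -p*log2(p) - (1-p)*log2(1-p). -0.3345*log2(0.3345) = 0.528484; -0.6655*log2(0.6655) = 0.390974. H = 0.528484 + 0.390974 = 0.9195

0.9195 bits


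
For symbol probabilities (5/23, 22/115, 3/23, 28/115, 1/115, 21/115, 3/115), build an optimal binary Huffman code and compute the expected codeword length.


Huffman construction (repeatedly merge the two least-probable nodes; each merge adds 1 bit to every symbol beneath it): 1/115 + 3/115 = 4/115; 4/115 + 3/23 = 19/115; 19/115 + 21/115 = 8/23; 22/115 + 5/23 = 47/115; 28/115 + 8/23 = 68/115; 47/115 + 68/115 = 1. Resulting codeword lengths (in the order the probabilities were given): (2, 2, 4, 2, 5, 3, 5). L_avg = sum(p_i * l_i) = 5/23*2 + 22/115*2 + 3/23*4 + 28/115*2 + 1/115*5 + 21/115*3 + 3/115*5 = 293/115 = 2.5478

2.5478 bits


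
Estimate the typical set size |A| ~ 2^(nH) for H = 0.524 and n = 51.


log2|A_typical| = nH = 51 * 0.524 = 26.724, so |A_typical| ~ 2^26.724 = 1.108e+08

1.108e+08


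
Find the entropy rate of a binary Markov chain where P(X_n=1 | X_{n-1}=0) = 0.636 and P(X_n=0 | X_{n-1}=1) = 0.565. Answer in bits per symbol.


Stationary distribution: pi_0 = p10/(p01+p10) = 0.4704, pi_1 = 0.5296. Entropy rate H' = pi_0*H(p01) + pi_1*H(p10) = 0.4704*0.946 + 0.5296*0.9878 = 0.9681

0.9681 bits/symbol


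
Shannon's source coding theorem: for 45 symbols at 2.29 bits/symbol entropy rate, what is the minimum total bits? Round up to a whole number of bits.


Minimum bits >= n * H = 45 * 2.29 = 103.05, rounded up to a whole number of bits = 104

104 bits


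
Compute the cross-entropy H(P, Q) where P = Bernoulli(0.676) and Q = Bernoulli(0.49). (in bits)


H(P,Q) = -p*log2(q) - (1-p)*log2(1-q). -0.676*log2(0.49) = 0.695703; -0.324*log2(0.51) = 0.314744. H(P,Q) = 0.695703 + 0.314744 = 1.0104

1.0104 bits


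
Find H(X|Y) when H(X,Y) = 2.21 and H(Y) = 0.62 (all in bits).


H(X|Y) = H(X,Y) - H(Y) = 2.21 - 0.62 = 1.59

1.59 bits


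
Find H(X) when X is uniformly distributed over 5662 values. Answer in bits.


H = log2(n) = log2(5662) = 12.4671

12.4671 bits


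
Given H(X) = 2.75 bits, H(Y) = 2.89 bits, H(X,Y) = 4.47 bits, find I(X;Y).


I(X;Y) = H(X) + H(Y) - H(X,Y) = 2.75 + 2.89 - 4.47 = 1.17

1.17 bits


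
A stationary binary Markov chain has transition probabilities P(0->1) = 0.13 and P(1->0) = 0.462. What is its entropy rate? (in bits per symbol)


Stationary distribution: pi_0 = p10/(p01+p10) = 0.7804, pi_1 = 0.2196. Entropy rate H' = pi_0*H(p01) + pi_1*H(p10) = 0.7804*0.5574 + 0.2196*0.9958 = 0.6537

0.6537 bits/symbol


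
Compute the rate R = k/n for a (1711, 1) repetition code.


Rate = k/n = 1/1711

1/1711


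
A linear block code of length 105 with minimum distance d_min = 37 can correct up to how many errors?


Correction capability = floor((d-1)/2) = floor((37-1)/2) = 18

18 errors


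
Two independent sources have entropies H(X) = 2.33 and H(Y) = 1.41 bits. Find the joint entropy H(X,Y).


For independent variables, H(X,Y) = H(X) + H(Y) = 2.33 + 1.41 = 3.74

3.74 bits


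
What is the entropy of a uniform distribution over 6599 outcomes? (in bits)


H = log2(n) = log2(6599) = 12.688

12.688 bits


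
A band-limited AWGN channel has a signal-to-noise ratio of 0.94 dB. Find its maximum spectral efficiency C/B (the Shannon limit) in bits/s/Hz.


SNR_linear = 10^(0.94/10) = 1.2417; C/B = log2(1 + SNR_linear) = log2(1 + 1.2417) = 1.1646

1.1646 bits/s/Hz


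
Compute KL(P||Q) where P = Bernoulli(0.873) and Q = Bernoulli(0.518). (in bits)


KL = p*log2(p/q) + (1-p)*log2((1-p)/(1-q)) = 0.873*log2(0.873/0.518) + 0.127*log2(0.127/0.482) = 0.413

0.413 bits


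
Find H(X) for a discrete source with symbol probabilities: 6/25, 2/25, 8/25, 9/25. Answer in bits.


H = -sum(p_i * log2(p_i)). Terms: -(6/25)*log2(6/25) = 0.494134; -(2/25)*log2(2/25) = 0.291508; -(8/25)*log2(8/25) = 0.526034; -(9/25)*log2(9/25) = 0.530615. H = 0.494134 + 0.291508 + 0.526034 + 0.530615 = 1.8423

1.8423 bits


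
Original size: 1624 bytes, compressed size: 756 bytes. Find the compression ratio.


Ratio = original / compressed = 1624 / 756 = 2.1481

2.1481


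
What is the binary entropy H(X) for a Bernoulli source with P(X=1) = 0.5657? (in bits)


H = -p*log2(p) - (1-p)*log2(1-p). -0.5657*log2(0.5657) = 0.464944; -0.4343*log2(0.4343) = 0.522565. H = 0.464944 + 0.522565 = 0.9875

0.9875 bits


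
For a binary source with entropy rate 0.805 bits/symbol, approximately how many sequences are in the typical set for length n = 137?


log2|A_typical| = nH = 137 * 0.805 = 110.285, so |A_typical| ~ 2^110.285 = 1.582e+33

1.582e+33
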